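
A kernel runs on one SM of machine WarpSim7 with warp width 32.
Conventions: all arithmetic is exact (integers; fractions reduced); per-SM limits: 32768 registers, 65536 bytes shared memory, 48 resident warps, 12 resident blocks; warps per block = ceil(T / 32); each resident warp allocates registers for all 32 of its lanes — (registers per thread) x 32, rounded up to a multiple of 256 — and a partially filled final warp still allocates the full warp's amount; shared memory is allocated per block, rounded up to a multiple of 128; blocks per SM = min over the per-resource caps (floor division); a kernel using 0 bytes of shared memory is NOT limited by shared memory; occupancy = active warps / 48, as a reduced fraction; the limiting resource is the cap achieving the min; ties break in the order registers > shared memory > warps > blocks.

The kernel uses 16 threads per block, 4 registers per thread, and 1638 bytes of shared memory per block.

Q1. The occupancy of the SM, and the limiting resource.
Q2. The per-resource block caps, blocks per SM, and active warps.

Answer: occupancy 1/4, limited by blocks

registers: 128 blocks
shared memory: 39 blocks
warps: 48 blocks
blocks: 12 blocks

Answer: 12 blocks, 12 active warps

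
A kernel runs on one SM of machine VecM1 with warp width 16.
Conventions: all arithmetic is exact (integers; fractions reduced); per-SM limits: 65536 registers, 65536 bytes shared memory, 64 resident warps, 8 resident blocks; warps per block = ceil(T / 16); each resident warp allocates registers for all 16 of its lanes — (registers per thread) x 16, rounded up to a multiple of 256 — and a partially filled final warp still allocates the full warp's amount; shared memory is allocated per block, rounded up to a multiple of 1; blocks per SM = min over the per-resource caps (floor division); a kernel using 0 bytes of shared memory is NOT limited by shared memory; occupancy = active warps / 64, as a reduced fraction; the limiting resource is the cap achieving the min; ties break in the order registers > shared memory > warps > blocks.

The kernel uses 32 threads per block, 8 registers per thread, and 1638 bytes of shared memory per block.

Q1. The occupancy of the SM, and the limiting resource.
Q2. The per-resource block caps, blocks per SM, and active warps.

Answer: occupancy 1/4, limited by blocks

registers: 128 blocks
shared memory: 40 blocks
warps: 32 blocks
blocks: 8 blocks

Answer: 8 blocks, 16 active warps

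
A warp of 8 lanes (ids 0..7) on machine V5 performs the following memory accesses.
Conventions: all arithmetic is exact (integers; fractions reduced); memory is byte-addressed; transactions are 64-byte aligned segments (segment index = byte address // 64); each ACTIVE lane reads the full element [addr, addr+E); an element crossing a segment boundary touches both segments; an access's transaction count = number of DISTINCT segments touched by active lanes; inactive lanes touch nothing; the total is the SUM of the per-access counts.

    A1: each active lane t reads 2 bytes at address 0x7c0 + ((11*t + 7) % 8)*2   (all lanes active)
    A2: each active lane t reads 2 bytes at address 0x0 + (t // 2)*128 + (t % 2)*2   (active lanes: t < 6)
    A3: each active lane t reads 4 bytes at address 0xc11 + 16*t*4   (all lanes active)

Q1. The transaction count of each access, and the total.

A1: 1 transaction
A2: 3 transactions
A3: 8 transactions

Answer: 1,3,8; total 12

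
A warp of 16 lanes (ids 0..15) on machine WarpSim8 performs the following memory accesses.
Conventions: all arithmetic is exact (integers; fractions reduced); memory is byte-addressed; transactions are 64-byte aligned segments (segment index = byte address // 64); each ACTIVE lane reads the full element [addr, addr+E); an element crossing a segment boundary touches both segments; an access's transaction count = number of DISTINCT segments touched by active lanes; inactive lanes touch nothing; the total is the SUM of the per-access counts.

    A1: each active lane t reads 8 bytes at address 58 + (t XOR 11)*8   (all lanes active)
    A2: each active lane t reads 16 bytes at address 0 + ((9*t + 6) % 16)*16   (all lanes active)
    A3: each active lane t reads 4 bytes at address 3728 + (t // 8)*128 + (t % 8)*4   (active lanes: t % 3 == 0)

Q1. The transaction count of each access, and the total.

A1: 3 transactions
A2: 4 transactions
A3: 2 transactions

Answer: 3,4,2; total 9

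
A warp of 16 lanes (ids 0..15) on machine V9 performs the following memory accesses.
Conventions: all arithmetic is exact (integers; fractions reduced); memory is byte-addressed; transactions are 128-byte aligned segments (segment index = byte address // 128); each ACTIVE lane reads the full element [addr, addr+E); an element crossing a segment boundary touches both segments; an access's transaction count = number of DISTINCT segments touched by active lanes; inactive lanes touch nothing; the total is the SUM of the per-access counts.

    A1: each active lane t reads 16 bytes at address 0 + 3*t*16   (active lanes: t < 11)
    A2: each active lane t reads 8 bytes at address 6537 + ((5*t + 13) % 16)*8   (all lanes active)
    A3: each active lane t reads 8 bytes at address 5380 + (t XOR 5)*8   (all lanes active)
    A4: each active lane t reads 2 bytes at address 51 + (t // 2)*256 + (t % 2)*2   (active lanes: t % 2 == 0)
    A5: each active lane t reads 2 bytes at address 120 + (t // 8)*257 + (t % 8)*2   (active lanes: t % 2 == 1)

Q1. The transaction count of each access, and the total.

A1: 4 transactions
A2: 2 transactions
A3: 2 transactions
A4: 8 transactions
A5: 4 transactions

Answer: 4,2,2,8,4; total 20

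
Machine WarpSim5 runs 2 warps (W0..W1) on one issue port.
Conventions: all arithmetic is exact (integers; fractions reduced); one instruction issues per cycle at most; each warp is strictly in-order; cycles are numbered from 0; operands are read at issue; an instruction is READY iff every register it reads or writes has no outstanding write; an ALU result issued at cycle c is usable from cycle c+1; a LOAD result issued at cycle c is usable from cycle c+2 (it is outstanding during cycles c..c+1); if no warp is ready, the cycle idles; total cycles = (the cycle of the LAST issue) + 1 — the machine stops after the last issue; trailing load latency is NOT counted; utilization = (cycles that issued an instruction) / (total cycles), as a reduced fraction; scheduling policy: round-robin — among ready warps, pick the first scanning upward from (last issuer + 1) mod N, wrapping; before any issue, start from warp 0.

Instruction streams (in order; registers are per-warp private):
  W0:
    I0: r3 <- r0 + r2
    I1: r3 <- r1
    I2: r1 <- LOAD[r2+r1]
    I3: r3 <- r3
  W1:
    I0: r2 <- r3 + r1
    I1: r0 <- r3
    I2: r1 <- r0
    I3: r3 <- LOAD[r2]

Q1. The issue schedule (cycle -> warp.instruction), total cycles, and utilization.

cycle 0: W0.I0
cycle 1: W1.I0
cycle 2: W0.I1
cycle 3: W1.I1
cycle 4: W0.I2
cycle 5: W1.I2
cycle 6: W0.I3
cycle 7: W1.I3

Answer: 8 cycles, utilization 1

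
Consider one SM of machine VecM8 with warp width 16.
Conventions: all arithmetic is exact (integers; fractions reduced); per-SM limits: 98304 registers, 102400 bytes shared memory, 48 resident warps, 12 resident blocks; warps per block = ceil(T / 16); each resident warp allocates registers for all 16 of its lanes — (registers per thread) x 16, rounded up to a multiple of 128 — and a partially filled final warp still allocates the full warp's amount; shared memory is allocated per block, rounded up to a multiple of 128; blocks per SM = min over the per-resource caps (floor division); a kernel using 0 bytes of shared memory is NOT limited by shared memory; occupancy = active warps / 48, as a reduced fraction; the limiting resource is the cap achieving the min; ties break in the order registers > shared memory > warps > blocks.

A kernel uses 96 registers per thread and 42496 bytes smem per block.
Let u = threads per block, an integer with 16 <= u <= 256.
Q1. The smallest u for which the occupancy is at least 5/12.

Answer: u = 145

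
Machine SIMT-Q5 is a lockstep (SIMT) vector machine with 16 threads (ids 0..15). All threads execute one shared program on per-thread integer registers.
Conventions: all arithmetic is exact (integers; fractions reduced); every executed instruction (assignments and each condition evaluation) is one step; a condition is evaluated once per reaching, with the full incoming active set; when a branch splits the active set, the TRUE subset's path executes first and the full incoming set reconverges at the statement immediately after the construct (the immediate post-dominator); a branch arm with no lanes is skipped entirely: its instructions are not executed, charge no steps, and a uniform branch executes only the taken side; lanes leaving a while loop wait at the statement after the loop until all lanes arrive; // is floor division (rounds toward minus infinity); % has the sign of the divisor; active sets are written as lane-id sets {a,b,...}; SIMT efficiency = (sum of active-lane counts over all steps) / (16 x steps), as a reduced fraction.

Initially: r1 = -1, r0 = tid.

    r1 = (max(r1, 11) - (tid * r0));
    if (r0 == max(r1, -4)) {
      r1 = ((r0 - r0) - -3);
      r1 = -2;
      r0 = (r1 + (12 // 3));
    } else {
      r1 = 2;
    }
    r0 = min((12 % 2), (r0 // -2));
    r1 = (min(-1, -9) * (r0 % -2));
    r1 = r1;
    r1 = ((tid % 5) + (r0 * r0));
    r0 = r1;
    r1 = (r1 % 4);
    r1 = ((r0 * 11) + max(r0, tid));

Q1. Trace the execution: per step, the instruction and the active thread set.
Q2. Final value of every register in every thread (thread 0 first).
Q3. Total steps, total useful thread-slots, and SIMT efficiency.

step 0: r1 <- (max(r1, 11) - (tid * r0)) {0,1,2,3,4,5,6,7,8,9,10,11,12,13,14,15}
step 1: eval (r0 == max(r1, -4))     {0,1,2,3,4,5,6,7,8,9,10,11,12,13,14,15}
step 2: r1 <- 2                      {0,1,2,3,4,5,6,7,8,9,10,11,12,13,14,15}
step 3: r0 <- min((12 % 2), (r0 // -2)) {0,1,2,3,4,5,6,7,8,9,10,11,12,13,14,15}
step 4: r1 <- (min(-1, -9) * (r0 % -2)) {0,1,2,3,4,5,6,7,8,9,10,11,12,13,14,15}
step 5: r1 <- r1                     {0,1,2,3,4,5,6,7,8,9,10,11,12,13,14,15}
step 6: r1 <- ((tid % 5) + (r0 * r0)) {0,1,2,3,4,5,6,7,8,9,10,11,12,13,14,15}
step 7: r0 <- r1                     {0,1,2,3,4,5,6,7,8,9,10,11,12,13,14,15}
step 8: r1 <- (r1 % 4)               {0,1,2,3,4,5,6,7,8,9,10,11,12,13,14,15}
step 9: r1 <- ((r0 * 11) + max(r0, tid)) {0,1,2,3,4,5,6,7,8,9,10,11,12,13,14,15}

Answer: 10 steps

r1: 0,24,36,84,96,108,120,216,228,348,300,444,456,624,636,768
r0: 0,2,3,7,8,9,10,18,19,29,25,37,38,52,53,64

steps = 10; useful = 160; efficiency = 160/160 = 1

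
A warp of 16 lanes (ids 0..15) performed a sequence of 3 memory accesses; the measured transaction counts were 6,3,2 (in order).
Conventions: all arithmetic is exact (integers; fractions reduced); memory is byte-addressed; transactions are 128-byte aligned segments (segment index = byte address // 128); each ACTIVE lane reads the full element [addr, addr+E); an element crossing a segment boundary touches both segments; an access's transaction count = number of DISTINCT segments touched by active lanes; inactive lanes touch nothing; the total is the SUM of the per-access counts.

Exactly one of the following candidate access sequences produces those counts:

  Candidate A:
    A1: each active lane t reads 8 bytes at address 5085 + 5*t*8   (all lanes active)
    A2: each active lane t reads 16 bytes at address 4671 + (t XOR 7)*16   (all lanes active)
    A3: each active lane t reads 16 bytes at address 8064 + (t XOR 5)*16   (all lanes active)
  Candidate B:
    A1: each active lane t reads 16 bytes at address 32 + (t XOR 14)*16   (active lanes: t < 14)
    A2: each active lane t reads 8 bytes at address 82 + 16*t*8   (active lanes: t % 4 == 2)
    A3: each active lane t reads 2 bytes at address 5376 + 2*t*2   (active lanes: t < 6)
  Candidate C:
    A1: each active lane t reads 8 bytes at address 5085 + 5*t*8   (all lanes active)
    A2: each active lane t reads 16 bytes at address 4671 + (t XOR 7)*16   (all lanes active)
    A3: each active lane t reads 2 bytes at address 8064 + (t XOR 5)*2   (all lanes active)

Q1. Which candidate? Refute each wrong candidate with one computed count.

B: A1 gives 3 transactions, not 6
C: A3 gives 1 transaction, not 2
A: all counts match (6,3,2)

Answer: A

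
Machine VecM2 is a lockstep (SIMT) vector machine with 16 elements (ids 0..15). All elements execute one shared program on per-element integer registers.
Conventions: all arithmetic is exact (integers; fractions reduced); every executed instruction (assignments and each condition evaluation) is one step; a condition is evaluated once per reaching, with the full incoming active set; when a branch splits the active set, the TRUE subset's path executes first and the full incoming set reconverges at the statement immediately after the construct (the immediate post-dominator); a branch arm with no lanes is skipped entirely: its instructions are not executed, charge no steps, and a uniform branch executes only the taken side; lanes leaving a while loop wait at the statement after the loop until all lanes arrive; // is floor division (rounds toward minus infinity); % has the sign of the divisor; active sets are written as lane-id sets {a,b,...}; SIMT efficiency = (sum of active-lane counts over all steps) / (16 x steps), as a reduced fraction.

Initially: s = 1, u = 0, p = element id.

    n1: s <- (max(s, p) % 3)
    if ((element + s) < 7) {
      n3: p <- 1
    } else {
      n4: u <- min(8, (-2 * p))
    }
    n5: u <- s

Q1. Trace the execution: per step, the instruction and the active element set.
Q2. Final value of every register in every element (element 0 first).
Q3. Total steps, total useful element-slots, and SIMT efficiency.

step 0: s <- (max(s, p) % 3)         {0,1,2,3,4,5,6,7,8,9,10,11,12,13,14,15}
step 1: eval ((element + s) < 7)     {0,1,2,3,4,5,6,7,8,9,10,11,12,13,14,15}
step 2: p <- 1                       {0,1,2,3,4,6}
step 3: u <- min(8, (-2 * p))        {5,7,8,9,10,11,12,13,14,15}
step 4: u <- s                       {0,1,2,3,4,5,6,7,8,9,10,11,12,13,14,15}

Answer: 5 steps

s: 1,1,2,0,1,2,0,1,2,0,1,2,0,1,2,0
u: 1,1,2,0,1,2,0,1,2,0,1,2,0,1,2,0
p: 1,1,1,1,1,5,1,7,8,9,10,11,12,13,14,15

steps = 5; useful = 64; efficiency = 64/80 = 4/5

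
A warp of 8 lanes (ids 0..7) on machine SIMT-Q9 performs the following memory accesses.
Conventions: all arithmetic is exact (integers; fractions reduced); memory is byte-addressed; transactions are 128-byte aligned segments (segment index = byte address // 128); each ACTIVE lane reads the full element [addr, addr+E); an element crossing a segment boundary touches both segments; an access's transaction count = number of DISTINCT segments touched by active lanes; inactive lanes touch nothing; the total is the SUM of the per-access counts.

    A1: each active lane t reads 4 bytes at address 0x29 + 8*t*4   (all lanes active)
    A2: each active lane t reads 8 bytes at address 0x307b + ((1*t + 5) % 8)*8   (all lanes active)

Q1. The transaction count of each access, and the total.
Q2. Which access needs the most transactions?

A1: 3 transactions
A2: 2 transactions

Answer: 3,2; total 5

Answer: A1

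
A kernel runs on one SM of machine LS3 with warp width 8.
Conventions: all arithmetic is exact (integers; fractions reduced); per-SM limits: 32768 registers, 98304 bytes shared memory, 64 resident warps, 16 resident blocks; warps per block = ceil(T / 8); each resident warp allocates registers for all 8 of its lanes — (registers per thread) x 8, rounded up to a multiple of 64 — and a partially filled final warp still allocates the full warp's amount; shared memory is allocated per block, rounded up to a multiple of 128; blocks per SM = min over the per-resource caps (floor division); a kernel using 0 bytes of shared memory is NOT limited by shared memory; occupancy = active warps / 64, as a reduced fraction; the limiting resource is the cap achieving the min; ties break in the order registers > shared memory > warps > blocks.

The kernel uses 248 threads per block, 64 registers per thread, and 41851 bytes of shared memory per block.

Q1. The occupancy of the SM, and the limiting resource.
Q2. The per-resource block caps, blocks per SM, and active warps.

Answer: occupancy 31/32, limited by registers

registers: 2 blocks
shared memory: 2 blocks
warps: 2 blocks
blocks: 16 blocks

Answer: 2 blocks, 62 active warps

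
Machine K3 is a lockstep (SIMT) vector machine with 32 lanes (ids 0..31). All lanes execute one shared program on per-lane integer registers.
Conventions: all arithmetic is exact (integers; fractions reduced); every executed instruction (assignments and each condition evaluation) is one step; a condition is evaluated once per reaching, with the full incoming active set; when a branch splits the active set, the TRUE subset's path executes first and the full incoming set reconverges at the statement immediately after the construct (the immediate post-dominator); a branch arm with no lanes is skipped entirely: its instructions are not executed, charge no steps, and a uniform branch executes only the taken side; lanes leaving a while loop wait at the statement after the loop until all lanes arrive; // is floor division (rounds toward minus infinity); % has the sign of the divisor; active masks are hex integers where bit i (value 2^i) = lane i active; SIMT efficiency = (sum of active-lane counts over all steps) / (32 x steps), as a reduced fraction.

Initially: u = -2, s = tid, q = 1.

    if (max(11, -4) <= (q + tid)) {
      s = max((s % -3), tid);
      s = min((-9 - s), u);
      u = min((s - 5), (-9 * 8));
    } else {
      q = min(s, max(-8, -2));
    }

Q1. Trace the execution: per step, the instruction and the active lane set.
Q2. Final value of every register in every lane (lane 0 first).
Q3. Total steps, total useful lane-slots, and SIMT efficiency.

step 0: eval (max(11, -4) <= (q + tid)) 0xffffffff
step 1: s <- max((s % -3), tid)      0xfffffc00
step 2: s <- min((-9 - s), u)        0xfffffc00
step 3: u <- min((s - 5), (-9 * 8))  0xfffffc00
step 4: q <- min(s, max(-8, -2))     0x000003ff

Answer: 5 steps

u: -2,-2,-2,-2,-2,-2,-2,-2,-2,-2,-72,-72,-72,-72,-72,-72,-72,-72,-72,-72,-72,-72,-72,-72,-72,-72,-72,-72,-72,-72,-72,-72
s: 0,1,2,3,4,5,6,7,8,9,-19,-20,-21,-22,-23,-24,-25,-26,-27,-28,-29,-30,-31,-32,-33,-34,-35,-36,-37,-38,-39,-40
q: -2,-2,-2,-2,-2,-2,-2,-2,-2,-2,1,1,1,1,1,1,1,1,1,1,1,1,1,1,1,1,1,1,1,1,1,1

steps = 5; useful = 108; efficiency = 108/160 = 27/40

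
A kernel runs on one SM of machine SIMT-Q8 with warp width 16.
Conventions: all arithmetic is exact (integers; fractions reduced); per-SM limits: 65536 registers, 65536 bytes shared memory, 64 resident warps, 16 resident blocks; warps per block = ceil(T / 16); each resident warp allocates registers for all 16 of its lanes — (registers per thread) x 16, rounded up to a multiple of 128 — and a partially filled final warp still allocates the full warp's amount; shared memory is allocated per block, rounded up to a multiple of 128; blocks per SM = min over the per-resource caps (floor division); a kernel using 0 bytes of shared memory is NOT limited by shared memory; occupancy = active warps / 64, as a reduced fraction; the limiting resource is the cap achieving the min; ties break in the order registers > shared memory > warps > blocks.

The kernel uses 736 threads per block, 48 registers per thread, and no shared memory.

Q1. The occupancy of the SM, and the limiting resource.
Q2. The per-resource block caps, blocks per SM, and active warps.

Answer: occupancy 23/32, limited by registers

registers: 1 block
shared memory: no limit (kernel uses none)
warps: 1 block
blocks: 16 blocks

Answer: 1 block, 46 active warps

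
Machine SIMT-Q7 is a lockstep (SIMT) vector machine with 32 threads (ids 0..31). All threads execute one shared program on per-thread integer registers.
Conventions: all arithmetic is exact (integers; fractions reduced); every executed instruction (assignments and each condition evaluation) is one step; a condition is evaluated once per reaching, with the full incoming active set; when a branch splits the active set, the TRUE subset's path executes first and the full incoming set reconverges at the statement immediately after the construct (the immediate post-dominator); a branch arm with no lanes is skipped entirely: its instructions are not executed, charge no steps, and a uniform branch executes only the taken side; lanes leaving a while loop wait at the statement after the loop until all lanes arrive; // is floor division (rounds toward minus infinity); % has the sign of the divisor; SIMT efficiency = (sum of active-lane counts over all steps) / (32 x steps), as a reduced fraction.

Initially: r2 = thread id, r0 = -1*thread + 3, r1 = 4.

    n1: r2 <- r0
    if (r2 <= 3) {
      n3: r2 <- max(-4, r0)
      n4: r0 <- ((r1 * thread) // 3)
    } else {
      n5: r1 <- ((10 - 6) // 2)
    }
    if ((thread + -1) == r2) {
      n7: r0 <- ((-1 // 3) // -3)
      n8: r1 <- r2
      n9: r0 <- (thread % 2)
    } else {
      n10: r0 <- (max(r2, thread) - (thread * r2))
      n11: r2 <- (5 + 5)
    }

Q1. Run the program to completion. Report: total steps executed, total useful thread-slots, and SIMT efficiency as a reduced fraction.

Answer: 10 steps, 225 useful, 45/64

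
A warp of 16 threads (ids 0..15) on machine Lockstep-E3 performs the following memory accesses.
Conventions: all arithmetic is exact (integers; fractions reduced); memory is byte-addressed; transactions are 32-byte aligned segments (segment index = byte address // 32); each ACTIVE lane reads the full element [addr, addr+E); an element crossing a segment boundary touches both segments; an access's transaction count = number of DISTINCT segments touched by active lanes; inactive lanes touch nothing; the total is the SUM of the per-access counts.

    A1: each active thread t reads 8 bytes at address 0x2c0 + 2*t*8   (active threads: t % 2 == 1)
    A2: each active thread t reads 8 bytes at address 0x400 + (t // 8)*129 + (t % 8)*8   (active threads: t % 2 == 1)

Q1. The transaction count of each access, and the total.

A1: 8 transactions
A2: 5 transactions

Answer: 8,5; total 13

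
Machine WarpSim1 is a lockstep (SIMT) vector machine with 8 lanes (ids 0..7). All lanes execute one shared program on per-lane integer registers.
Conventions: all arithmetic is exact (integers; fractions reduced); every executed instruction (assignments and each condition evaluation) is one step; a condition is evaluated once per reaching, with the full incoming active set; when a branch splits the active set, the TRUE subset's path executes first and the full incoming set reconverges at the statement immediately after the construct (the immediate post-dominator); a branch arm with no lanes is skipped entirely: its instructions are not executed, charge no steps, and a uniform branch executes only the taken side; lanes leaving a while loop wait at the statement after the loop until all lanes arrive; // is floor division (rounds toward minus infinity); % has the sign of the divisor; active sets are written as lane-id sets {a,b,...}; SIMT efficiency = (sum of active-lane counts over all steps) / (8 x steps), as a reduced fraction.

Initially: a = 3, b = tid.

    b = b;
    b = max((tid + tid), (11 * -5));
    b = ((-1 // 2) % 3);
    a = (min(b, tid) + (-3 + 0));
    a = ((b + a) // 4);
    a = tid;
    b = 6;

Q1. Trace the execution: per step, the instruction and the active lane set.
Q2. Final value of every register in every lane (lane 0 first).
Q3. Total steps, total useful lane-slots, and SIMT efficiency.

step 0: b <- b                       {0,1,2,3,4,5,6,7}
step 1: b <- max((tid + tid), (11 * -5)) {0,1,2,3,4,5,6,7}
step 2: b <- ((-1 // 2) % 3)         {0,1,2,3,4,5,6,7}
step 3: a <- (min(b, tid) + (-3 + 0)) {0,1,2,3,4,5,6,7}
step 4: a <- ((b + a) // 4)          {0,1,2,3,4,5,6,7}
step 5: a <- tid                     {0,1,2,3,4,5,6,7}
step 6: b <- 6                       {0,1,2,3,4,5,6,7}

Answer: 7 steps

a: 0,1,2,3,4,5,6,7
b: 6,6,6,6,6,6,6,6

steps = 7; useful = 56; efficiency = 56/56 = 1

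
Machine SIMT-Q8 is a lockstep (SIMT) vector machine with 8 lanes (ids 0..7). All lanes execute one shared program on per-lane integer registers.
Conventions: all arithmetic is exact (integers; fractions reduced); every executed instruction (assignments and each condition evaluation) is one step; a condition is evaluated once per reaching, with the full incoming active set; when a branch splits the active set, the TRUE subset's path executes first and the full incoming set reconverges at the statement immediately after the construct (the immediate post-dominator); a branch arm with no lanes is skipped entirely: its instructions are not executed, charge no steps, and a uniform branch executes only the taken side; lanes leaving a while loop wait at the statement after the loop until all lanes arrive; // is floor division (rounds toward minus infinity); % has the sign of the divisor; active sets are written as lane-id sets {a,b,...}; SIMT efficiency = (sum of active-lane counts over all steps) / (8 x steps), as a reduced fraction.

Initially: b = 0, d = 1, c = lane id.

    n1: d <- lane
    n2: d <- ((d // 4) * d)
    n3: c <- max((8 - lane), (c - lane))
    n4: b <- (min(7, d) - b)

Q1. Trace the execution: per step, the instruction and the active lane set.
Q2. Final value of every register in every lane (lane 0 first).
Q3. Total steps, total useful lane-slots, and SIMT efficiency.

step 0: d <- lane                    {0,1,2,3,4,5,6,7}
step 1: d <- ((d // 4) * d)          {0,1,2,3,4,5,6,7}
step 2: c <- max((8 - lane), (c - lane)) {0,1,2,3,4,5,6,7}
step 3: b <- (min(7, d) - b)         {0,1,2,3,4,5,6,7}

Answer: 4 steps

b: 0,0,0,0,4,5,6,7
d: 0,0,0,0,4,5,6,7
c: 8,7,6,5,4,3,2,1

steps = 4; useful = 32; efficiency = 32/32 = 1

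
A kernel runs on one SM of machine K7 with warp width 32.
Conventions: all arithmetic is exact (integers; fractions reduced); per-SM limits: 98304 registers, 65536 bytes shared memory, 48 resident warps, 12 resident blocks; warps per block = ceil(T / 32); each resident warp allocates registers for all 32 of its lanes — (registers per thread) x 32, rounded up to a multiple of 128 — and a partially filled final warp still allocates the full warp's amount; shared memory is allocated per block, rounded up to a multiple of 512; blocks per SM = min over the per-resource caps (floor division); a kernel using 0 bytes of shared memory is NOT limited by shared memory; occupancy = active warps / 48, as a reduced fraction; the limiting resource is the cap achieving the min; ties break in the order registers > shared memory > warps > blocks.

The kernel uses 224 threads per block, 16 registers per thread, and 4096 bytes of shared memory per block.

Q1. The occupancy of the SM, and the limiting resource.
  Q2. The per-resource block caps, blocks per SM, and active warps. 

Answer: occupancy 7/8, limited by warps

registers: 27 blocks
shared memory: 16 blocks
warps: 6 blocks
blocks: 12 blocks

Answer: 6 blocks, 42 active warps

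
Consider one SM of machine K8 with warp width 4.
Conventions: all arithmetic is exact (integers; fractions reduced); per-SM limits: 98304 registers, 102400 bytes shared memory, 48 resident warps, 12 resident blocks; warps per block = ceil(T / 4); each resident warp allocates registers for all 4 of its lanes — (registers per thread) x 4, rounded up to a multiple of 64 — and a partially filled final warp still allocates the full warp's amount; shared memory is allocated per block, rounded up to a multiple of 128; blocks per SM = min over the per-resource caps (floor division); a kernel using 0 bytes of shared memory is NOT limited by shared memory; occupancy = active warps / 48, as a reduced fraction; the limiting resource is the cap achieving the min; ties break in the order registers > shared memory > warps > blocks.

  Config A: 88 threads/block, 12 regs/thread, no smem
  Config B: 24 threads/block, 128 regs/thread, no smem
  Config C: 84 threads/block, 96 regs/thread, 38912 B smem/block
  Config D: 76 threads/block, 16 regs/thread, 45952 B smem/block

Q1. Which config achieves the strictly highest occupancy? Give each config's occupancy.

occupancies: A 11/12, B 1, C 7/8, D 19/24

Answer: B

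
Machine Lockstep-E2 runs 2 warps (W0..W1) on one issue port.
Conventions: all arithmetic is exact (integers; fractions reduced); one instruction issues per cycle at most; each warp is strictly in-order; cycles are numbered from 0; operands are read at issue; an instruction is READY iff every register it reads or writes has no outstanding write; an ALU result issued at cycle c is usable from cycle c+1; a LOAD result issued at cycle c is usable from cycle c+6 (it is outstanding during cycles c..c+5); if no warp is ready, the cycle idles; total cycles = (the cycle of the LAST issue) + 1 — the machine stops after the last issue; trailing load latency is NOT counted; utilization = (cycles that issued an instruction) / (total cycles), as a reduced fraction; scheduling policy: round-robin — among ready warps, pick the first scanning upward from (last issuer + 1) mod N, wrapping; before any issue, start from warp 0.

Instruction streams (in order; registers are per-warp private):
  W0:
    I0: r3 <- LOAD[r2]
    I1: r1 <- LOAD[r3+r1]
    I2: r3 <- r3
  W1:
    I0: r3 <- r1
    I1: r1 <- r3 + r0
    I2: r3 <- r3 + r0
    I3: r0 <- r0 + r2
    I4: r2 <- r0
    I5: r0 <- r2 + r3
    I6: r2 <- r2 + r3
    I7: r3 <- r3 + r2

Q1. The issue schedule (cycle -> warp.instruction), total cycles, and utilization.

cycle 0: W0.I0
cycle 1: W1.I0
cycle 2: W1.I1
cycle 3: W1.I2
cycle 4: W1.I3
cycle 5: W1.I4
cycle 6: W0.I1
cycle 7: W1.I5
cycle 8: W0.I2
cycle 9: W1.I6
cycle 10: W1.I7

Answer: 11 cycles, utilization 1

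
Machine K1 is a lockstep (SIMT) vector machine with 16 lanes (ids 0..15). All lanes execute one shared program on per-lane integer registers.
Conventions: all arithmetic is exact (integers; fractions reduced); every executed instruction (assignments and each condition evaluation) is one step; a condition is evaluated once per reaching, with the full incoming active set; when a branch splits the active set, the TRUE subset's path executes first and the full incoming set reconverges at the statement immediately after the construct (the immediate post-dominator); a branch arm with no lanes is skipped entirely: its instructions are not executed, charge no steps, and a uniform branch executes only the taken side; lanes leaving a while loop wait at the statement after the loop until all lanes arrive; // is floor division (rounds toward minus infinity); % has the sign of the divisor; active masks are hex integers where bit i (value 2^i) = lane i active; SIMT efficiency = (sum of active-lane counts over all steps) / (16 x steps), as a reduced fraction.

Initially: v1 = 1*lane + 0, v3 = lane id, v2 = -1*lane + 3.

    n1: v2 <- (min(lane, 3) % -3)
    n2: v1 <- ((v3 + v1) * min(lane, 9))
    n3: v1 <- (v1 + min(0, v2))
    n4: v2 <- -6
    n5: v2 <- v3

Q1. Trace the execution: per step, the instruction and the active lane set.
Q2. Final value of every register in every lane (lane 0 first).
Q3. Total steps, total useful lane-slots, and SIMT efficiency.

step 0: v2 <- (min(lane, 3) % -3)    0xffff
step 1: v1 <- ((v3 + v1) * min(lane, 9)) 0xffff
step 2: v1 <- (v1 + min(0, v2))      0xffff
step 3: v2 <- -6                     0xffff
step 4: v2 <- v3                     0xffff

Answer: 5 steps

v1: 0,0,7,18,32,50,72,98,128,162,180,198,216,234,252,270
v3: 0,1,2,3,4,5,6,7,8,9,10,11,12,13,14,15
v2: 0,1,2,3,4,5,6,7,8,9,10,11,12,13,14,15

steps = 5; useful = 80; efficiency = 80/80 = 1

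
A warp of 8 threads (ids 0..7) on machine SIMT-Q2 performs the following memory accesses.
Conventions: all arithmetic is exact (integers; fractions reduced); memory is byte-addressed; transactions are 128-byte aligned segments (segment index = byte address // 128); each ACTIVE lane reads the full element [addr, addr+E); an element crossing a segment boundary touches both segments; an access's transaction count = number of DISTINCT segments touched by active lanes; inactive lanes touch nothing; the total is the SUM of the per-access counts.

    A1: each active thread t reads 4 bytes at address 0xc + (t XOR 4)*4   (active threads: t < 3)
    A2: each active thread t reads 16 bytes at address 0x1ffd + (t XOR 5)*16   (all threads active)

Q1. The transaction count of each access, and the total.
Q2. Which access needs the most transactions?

A1: 1 transaction
A2: 2 transactions

Answer: 1,2; total 3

Answer: A2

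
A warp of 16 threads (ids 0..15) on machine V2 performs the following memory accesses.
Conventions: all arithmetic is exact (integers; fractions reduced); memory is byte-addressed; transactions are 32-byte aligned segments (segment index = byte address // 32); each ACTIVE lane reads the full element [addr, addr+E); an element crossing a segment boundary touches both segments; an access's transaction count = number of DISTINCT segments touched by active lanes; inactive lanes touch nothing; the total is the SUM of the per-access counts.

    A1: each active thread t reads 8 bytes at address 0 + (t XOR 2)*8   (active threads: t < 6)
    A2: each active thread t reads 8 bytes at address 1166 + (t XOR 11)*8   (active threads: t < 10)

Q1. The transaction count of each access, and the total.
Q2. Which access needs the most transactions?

A1: 2 transactions
A2: 5 transactions

Answer: 2,5; total 7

Answer: A2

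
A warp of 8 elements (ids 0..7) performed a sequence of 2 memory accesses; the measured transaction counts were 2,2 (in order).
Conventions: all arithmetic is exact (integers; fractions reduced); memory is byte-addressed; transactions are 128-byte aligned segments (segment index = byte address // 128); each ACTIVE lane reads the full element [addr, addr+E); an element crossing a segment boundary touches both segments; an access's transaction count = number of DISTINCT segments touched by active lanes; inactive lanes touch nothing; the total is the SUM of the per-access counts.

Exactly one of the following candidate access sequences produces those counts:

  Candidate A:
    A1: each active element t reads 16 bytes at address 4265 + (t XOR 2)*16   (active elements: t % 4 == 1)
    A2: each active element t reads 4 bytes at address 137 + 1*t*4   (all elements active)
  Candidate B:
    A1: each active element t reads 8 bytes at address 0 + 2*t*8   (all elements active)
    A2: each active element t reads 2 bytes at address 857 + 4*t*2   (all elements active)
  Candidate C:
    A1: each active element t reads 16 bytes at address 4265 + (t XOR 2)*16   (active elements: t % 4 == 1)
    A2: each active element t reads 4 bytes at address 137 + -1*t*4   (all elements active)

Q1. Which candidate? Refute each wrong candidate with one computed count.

A: A2 gives 1 transaction, not 2
B: A1 gives 1 transaction, not 2
C: all counts match (2,2)

Answer: C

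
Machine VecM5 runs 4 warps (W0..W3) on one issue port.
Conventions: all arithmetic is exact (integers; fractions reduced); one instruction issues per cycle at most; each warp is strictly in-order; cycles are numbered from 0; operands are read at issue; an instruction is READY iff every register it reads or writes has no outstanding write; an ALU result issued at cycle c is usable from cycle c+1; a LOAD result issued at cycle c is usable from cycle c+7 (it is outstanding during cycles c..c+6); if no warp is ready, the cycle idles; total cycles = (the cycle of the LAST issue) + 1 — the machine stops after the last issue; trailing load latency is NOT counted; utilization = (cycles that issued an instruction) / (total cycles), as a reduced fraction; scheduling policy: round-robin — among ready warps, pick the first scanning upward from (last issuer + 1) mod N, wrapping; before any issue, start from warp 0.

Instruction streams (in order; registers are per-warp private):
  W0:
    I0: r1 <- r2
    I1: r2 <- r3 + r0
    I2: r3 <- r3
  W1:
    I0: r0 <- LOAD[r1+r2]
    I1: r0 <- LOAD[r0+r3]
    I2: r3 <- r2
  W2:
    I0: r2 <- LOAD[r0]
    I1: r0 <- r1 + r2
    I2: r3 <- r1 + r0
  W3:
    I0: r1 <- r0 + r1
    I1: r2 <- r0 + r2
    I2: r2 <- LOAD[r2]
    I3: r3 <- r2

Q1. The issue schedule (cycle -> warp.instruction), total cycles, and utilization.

cycle 0: W0.I0
cycle 1: W1.I0
cycle 2: W2.I0
cycle 3: W3.I0
cycle 4: W0.I1
cycle 5: W3.I1
cycle 6: W0.I2
cycle 7: W3.I2
cycle 8: W1.I1
cycle 9: W2.I1
cycle 10: W1.I2
cycle 11: W2.I2
cycle 12: idle
cycle 13: idle
cycle 14: W3.I3

Answer: 15 cycles, utilization 13/15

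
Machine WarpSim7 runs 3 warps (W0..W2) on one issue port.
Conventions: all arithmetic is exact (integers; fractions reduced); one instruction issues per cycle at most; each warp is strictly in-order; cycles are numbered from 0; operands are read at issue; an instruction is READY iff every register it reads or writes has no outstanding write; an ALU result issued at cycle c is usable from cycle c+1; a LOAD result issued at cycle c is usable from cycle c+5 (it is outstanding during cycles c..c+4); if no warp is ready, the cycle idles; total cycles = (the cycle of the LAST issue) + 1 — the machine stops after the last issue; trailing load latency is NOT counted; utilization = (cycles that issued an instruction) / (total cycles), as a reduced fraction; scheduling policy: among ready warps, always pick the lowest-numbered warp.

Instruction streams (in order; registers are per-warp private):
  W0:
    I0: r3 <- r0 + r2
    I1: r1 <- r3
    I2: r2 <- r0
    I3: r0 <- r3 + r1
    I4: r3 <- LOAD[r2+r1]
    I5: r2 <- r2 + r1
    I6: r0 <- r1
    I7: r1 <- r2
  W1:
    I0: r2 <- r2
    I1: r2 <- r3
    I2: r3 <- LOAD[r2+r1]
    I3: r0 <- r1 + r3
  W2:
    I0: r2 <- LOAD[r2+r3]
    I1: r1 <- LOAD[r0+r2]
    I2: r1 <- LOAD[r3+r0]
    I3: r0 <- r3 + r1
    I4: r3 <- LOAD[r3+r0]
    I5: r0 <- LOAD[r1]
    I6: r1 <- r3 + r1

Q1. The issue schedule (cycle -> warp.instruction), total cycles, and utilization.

cycle 0: W0.I0
cycle 1: W0.I1
cycle 2: W0.I2
cycle 3: W0.I3
cycle 4: W0.I4
cycle 5: W0.I5
cycle 6: W0.I6
cycle 7: W0.I7
cycle 8: W1.I0
cycle 9: W1.I1
cycle 10: W1.I2
cycle 11: W2.I0
cycle 12: idle
cycle 13: idle
cycle 14: idle
cycle 15: W1.I3
cycle 16: W2.I1
cycle 17: idle
cycle 18: idle
cycle 19: idle
cycle 20: idle
cycle 21: W2.I2
cycle 22: idle
cycle 23: idle
cycle 24: idle
cycle 25: idle
cycle 26: W2.I3
cycle 27: W2.I4
cycle 28: W2.I5
cycle 29: idle
cycle 30: idle
cycle 31: idle
cycle 32: W2.I6

Answer: 33 cycles, utilization 19/33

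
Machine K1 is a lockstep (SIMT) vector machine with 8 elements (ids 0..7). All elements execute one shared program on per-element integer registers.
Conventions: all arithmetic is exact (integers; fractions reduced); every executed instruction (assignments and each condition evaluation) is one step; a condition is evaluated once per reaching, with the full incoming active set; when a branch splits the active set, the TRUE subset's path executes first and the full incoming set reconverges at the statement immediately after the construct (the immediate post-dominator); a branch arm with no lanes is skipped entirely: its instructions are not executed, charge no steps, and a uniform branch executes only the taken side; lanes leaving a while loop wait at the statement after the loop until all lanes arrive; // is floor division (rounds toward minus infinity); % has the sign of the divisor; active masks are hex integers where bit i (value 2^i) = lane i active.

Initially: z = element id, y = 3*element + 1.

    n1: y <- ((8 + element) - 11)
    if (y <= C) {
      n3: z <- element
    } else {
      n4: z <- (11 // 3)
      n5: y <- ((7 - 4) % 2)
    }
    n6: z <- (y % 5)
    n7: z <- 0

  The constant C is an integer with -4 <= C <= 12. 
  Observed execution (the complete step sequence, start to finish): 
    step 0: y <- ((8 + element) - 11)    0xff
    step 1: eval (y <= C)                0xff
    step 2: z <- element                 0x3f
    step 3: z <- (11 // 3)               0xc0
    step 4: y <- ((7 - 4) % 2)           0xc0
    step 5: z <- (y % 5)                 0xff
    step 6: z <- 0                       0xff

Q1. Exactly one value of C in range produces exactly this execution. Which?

Answer: C = 2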